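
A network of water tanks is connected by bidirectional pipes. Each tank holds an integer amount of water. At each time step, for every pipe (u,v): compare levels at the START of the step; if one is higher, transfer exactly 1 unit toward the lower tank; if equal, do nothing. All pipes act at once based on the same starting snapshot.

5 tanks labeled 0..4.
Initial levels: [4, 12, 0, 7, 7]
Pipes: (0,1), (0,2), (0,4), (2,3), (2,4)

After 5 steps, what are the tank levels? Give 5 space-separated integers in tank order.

Step 1: flows [1->0,0->2,4->0,3->2,4->2] -> levels [5 11 3 6 5]
Step 2: flows [1->0,0->2,0=4,3->2,4->2] -> levels [5 10 6 5 4]
Step 3: flows [1->0,2->0,0->4,2->3,2->4] -> levels [6 9 3 6 6]
Step 4: flows [1->0,0->2,0=4,3->2,4->2] -> levels [6 8 6 5 5]
Step 5: flows [1->0,0=2,0->4,2->3,2->4] -> levels [6 7 4 6 7]

Answer: 6 7 4 6 7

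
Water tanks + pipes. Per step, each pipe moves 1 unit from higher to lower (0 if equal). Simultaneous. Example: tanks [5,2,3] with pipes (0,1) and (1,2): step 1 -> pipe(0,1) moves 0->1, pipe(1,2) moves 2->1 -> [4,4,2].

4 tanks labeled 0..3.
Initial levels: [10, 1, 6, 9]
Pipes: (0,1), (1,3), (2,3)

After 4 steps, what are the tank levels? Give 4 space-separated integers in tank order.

Answer: 7 6 6 7

Derivation:
Step 1: flows [0->1,3->1,3->2] -> levels [9 3 7 7]
Step 2: flows [0->1,3->1,2=3] -> levels [8 5 7 6]
Step 3: flows [0->1,3->1,2->3] -> levels [7 7 6 6]
Step 4: flows [0=1,1->3,2=3] -> levels [7 6 6 7]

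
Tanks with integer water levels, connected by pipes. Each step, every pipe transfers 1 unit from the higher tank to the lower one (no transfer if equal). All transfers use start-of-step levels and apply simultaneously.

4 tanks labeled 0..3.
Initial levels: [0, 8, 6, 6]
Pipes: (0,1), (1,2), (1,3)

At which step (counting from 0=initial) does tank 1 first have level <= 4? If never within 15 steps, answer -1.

Step 1: flows [1->0,1->2,1->3] -> levels [1 5 7 7]
Step 2: flows [1->0,2->1,3->1] -> levels [2 6 6 6]
Step 3: flows [1->0,1=2,1=3] -> levels [3 5 6 6]
Step 4: flows [1->0,2->1,3->1] -> levels [4 6 5 5]
Step 5: flows [1->0,1->2,1->3] -> levels [5 3 6 6]
Tank 1 first reaches <=4 at step 5

Answer: 5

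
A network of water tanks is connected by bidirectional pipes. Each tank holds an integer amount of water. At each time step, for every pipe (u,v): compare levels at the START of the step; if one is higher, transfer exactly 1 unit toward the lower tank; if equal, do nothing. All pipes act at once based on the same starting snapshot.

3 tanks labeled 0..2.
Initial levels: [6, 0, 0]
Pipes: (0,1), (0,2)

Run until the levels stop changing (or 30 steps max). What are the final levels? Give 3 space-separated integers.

Answer: 2 2 2

Derivation:
Step 1: flows [0->1,0->2] -> levels [4 1 1]
Step 2: flows [0->1,0->2] -> levels [2 2 2]
Step 3: flows [0=1,0=2] -> levels [2 2 2]
  -> stable (no change)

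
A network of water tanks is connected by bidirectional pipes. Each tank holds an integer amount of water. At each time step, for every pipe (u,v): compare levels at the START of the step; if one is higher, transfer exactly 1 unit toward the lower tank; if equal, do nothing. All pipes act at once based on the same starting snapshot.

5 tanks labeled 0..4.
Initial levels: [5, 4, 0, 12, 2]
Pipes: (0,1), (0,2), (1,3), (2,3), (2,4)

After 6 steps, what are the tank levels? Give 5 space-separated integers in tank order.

Answer: 6 3 3 6 5

Derivation:
Step 1: flows [0->1,0->2,3->1,3->2,4->2] -> levels [3 6 3 10 1]
Step 2: flows [1->0,0=2,3->1,3->2,2->4] -> levels [4 6 3 8 2]
Step 3: flows [1->0,0->2,3->1,3->2,2->4] -> levels [4 6 4 6 3]
Step 4: flows [1->0,0=2,1=3,3->2,2->4] -> levels [5 5 4 5 4]
Step 5: flows [0=1,0->2,1=3,3->2,2=4] -> levels [4 5 6 4 4]
Step 6: flows [1->0,2->0,1->3,2->3,2->4] -> levels [6 3 3 6 5]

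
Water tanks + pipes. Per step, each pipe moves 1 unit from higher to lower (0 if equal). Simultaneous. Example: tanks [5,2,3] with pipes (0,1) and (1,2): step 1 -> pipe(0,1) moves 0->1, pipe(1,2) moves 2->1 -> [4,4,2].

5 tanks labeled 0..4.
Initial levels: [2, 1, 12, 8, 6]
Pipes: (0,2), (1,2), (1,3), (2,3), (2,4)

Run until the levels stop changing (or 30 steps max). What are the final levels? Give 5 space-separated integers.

Step 1: flows [2->0,2->1,3->1,2->3,2->4] -> levels [3 3 8 8 7]
Step 2: flows [2->0,2->1,3->1,2=3,2->4] -> levels [4 5 5 7 8]
Step 3: flows [2->0,1=2,3->1,3->2,4->2] -> levels [5 6 6 5 7]
Step 4: flows [2->0,1=2,1->3,2->3,4->2] -> levels [6 5 5 7 6]
Step 5: flows [0->2,1=2,3->1,3->2,4->2] -> levels [5 6 8 5 5]
Step 6: flows [2->0,2->1,1->3,2->3,2->4] -> levels [6 6 4 7 6]
Step 7: flows [0->2,1->2,3->1,3->2,4->2] -> levels [5 6 8 5 5]
  -> period-2 cycle: step 7 state = step 5 state; never stabilizes
  -> state at step 30: (30-5) mod 2 = 1, same as step 6 -> [6 6 4 7 6]

Answer: 6 6 4 7 6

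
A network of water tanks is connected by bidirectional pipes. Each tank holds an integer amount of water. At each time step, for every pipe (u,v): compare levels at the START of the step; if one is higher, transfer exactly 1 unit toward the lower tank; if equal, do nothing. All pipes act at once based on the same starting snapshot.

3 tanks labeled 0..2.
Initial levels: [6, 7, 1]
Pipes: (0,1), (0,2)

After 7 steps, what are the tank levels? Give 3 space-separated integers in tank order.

Step 1: flows [1->0,0->2] -> levels [6 6 2]
Step 2: flows [0=1,0->2] -> levels [5 6 3]
Step 3: flows [1->0,0->2] -> levels [5 5 4]
Step 4: flows [0=1,0->2] -> levels [4 5 5]
Step 5: flows [1->0,2->0] -> levels [6 4 4]
Step 6: flows [0->1,0->2] -> levels [4 5 5]
  -> period-2 cycle: step 6 state = step 4 state
  -> state at step 7: (7-4) mod 2 = 1, same as step 5 -> [6 4 4]

Answer: 6 4 4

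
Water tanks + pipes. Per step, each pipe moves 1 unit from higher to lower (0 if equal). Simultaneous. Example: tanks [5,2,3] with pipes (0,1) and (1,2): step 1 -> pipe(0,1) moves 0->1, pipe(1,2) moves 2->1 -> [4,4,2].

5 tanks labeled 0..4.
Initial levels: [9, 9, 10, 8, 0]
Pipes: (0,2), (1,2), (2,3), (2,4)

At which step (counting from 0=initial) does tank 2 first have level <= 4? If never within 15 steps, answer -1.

Step 1: flows [2->0,2->1,2->3,2->4] -> levels [10 10 6 9 1]
Step 2: flows [0->2,1->2,3->2,2->4] -> levels [9 9 8 8 2]
Step 3: flows [0->2,1->2,2=3,2->4] -> levels [8 8 9 8 3]
Step 4: flows [2->0,2->1,2->3,2->4] -> levels [9 9 5 9 4]
Step 5: flows [0->2,1->2,3->2,2->4] -> levels [8 8 7 8 5]
Step 6: flows [0->2,1->2,3->2,2->4] -> levels [7 7 9 7 6]
Step 7: flows [2->0,2->1,2->3,2->4] -> levels [8 8 5 8 7]
Step 8: flows [0->2,1->2,3->2,4->2] -> levels [7 7 9 7 6]
  -> period-2 cycle (repeats step 6); tank 2 never drops to <=4
Tank 2 never reaches <=4 within 15 steps

Answer: -1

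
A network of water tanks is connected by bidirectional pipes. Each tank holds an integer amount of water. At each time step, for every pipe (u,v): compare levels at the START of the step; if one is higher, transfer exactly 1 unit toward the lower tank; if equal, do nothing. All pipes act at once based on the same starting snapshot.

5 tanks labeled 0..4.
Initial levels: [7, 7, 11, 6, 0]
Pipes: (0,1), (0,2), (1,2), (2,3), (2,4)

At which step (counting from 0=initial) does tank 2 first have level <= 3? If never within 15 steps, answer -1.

Answer: -1

Derivation:
Step 1: flows [0=1,2->0,2->1,2->3,2->4] -> levels [8 8 7 7 1]
Step 2: flows [0=1,0->2,1->2,2=3,2->4] -> levels [7 7 8 7 2]
Step 3: flows [0=1,2->0,2->1,2->3,2->4] -> levels [8 8 4 8 3]
Step 4: flows [0=1,0->2,1->2,3->2,2->4] -> levels [7 7 6 7 4]
Step 5: flows [0=1,0->2,1->2,3->2,2->4] -> levels [6 6 8 6 5]
Step 6: flows [0=1,2->0,2->1,2->3,2->4] -> levels [7 7 4 7 6]
Step 7: flows [0=1,0->2,1->2,3->2,4->2] -> levels [6 6 8 6 5]
  -> period-2 cycle (repeats step 5); tank 2 never drops to <=3
Tank 2 never reaches <=3 within 15 steps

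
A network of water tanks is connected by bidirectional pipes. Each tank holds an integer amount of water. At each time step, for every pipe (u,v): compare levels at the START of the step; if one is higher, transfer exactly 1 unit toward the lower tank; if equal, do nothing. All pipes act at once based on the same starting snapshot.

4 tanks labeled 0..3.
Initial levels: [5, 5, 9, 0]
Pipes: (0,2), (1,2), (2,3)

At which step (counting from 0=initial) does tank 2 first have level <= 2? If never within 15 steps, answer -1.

Answer: -1

Derivation:
Step 1: flows [2->0,2->1,2->3] -> levels [6 6 6 1]
Step 2: flows [0=2,1=2,2->3] -> levels [6 6 5 2]
Step 3: flows [0->2,1->2,2->3] -> levels [5 5 6 3]
Step 4: flows [2->0,2->1,2->3] -> levels [6 6 3 4]
Step 5: flows [0->2,1->2,3->2] -> levels [5 5 6 3]
  -> period-2 cycle (repeats step 3); tank 2 never drops to <=2
Tank 2 never reaches <=2 within 15 steps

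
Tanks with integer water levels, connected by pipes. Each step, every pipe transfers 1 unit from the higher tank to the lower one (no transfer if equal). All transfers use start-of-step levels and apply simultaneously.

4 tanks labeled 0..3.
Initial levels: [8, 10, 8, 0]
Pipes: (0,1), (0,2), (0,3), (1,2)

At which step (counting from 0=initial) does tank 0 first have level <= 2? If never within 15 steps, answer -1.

Answer: -1

Derivation:
Step 1: flows [1->0,0=2,0->3,1->2] -> levels [8 8 9 1]
Step 2: flows [0=1,2->0,0->3,2->1] -> levels [8 9 7 2]
Step 3: flows [1->0,0->2,0->3,1->2] -> levels [7 7 9 3]
Step 4: flows [0=1,2->0,0->3,2->1] -> levels [7 8 7 4]
Step 5: flows [1->0,0=2,0->3,1->2] -> levels [7 6 8 5]
Step 6: flows [0->1,2->0,0->3,2->1] -> levels [6 8 6 6]
Step 7: flows [1->0,0=2,0=3,1->2] -> levels [7 6 7 6]
Step 8: flows [0->1,0=2,0->3,2->1] -> levels [5 8 6 7]
Step 9: flows [1->0,2->0,3->0,1->2] -> levels [8 6 6 6]
Step 10: flows [0->1,0->2,0->3,1=2] -> levels [5 7 7 7]
Step 11: flows [1->0,2->0,3->0,1=2] -> levels [8 6 6 6]
  -> period-2 cycle (repeats step 9); tank 0 never drops to <=2
Tank 0 never reaches <=2 within 15 steps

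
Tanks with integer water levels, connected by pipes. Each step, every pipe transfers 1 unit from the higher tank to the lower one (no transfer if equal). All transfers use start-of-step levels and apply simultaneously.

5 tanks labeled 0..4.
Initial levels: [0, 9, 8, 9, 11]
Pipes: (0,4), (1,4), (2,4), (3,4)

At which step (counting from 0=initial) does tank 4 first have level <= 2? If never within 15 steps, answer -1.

Answer: -1

Derivation:
Step 1: flows [4->0,4->1,4->2,4->3] -> levels [1 10 9 10 7]
Step 2: flows [4->0,1->4,2->4,3->4] -> levels [2 9 8 9 9]
Step 3: flows [4->0,1=4,4->2,3=4] -> levels [3 9 9 9 7]
Step 4: flows [4->0,1->4,2->4,3->4] -> levels [4 8 8 8 9]
Step 5: flows [4->0,4->1,4->2,4->3] -> levels [5 9 9 9 5]
Step 6: flows [0=4,1->4,2->4,3->4] -> levels [5 8 8 8 8]
Step 7: flows [4->0,1=4,2=4,3=4] -> levels [6 8 8 8 7]
Step 8: flows [4->0,1->4,2->4,3->4] -> levels [7 7 7 7 9]
Step 9: flows [4->0,4->1,4->2,4->3] -> levels [8 8 8 8 5]
Step 10: flows [0->4,1->4,2->4,3->4] -> levels [7 7 7 7 9]
  -> period-2 cycle (repeats step 8); tank 4 never drops to <=2
Tank 4 never reaches <=2 within 15 steps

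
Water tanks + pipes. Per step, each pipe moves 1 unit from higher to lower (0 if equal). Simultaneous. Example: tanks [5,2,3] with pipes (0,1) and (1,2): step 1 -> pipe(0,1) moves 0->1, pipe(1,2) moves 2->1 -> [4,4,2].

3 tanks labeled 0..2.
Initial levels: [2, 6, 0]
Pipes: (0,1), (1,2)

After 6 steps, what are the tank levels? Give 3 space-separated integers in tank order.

Answer: 3 2 3

Derivation:
Step 1: flows [1->0,1->2] -> levels [3 4 1]
Step 2: flows [1->0,1->2] -> levels [4 2 2]
Step 3: flows [0->1,1=2] -> levels [3 3 2]
Step 4: flows [0=1,1->2] -> levels [3 2 3]
Step 5: flows [0->1,2->1] -> levels [2 4 2]
Step 6: flows [1->0,1->2] -> levels [3 2 3]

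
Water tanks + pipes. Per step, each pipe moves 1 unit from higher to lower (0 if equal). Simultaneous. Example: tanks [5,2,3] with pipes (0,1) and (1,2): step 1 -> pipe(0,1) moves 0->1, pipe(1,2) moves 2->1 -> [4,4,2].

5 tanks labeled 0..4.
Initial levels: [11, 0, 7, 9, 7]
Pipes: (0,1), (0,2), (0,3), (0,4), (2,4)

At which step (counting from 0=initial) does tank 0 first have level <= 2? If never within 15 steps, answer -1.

Answer: -1

Derivation:
Step 1: flows [0->1,0->2,0->3,0->4,2=4] -> levels [7 1 8 10 8]
Step 2: flows [0->1,2->0,3->0,4->0,2=4] -> levels [9 2 7 9 7]
Step 3: flows [0->1,0->2,0=3,0->4,2=4] -> levels [6 3 8 9 8]
Step 4: flows [0->1,2->0,3->0,4->0,2=4] -> levels [8 4 7 8 7]
Step 5: flows [0->1,0->2,0=3,0->4,2=4] -> levels [5 5 8 8 8]
Step 6: flows [0=1,2->0,3->0,4->0,2=4] -> levels [8 5 7 7 7]
Step 7: flows [0->1,0->2,0->3,0->4,2=4] -> levels [4 6 8 8 8]
Step 8: flows [1->0,2->0,3->0,4->0,2=4] -> levels [8 5 7 7 7]
  -> period-2 cycle (repeats step 6); tank 0 never drops to <=2
Tank 0 never reaches <=2 within 15 steps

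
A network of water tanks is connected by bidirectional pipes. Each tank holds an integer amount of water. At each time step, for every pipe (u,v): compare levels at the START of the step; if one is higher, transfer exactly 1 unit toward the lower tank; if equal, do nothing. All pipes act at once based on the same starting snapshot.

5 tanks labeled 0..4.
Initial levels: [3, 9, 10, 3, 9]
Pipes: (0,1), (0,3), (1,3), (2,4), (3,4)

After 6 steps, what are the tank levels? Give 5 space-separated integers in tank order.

Step 1: flows [1->0,0=3,1->3,2->4,4->3] -> levels [4 7 9 5 9]
Step 2: flows [1->0,3->0,1->3,2=4,4->3] -> levels [6 5 9 6 8]
Step 3: flows [0->1,0=3,3->1,2->4,4->3] -> levels [5 7 8 6 8]
Step 4: flows [1->0,3->0,1->3,2=4,4->3] -> levels [7 5 8 7 7]
Step 5: flows [0->1,0=3,3->1,2->4,3=4] -> levels [6 7 7 6 8]
Step 6: flows [1->0,0=3,1->3,4->2,4->3] -> levels [7 5 8 8 6]

Answer: 7 5 8 8 6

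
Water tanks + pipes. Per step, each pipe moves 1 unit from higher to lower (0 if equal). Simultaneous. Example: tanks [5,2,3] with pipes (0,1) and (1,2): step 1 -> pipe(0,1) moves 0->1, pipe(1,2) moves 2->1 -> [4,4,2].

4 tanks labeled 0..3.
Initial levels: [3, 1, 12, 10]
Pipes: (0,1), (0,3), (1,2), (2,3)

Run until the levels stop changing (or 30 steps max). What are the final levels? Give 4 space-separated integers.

Answer: 6 6 7 7

Derivation:
Step 1: flows [0->1,3->0,2->1,2->3] -> levels [3 3 10 10]
Step 2: flows [0=1,3->0,2->1,2=3] -> levels [4 4 9 9]
Step 3: flows [0=1,3->0,2->1,2=3] -> levels [5 5 8 8]
Step 4: flows [0=1,3->0,2->1,2=3] -> levels [6 6 7 7]
Step 5: flows [0=1,3->0,2->1,2=3] -> levels [7 7 6 6]
Step 6: flows [0=1,0->3,1->2,2=3] -> levels [6 6 7 7]
  -> period-2 cycle: step 6 state = step 4 state; never stabilizes
  -> state at step 30: (30-4) mod 2 = 0, same as step 4 -> [6 6 7 7]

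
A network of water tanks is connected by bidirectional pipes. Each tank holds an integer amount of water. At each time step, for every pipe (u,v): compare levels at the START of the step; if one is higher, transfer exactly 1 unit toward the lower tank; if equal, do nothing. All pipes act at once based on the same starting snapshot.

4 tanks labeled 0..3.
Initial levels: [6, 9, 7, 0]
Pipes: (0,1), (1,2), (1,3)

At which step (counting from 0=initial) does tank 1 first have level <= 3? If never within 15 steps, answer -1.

Answer: -1

Derivation:
Step 1: flows [1->0,1->2,1->3] -> levels [7 6 8 1]
Step 2: flows [0->1,2->1,1->3] -> levels [6 7 7 2]
Step 3: flows [1->0,1=2,1->3] -> levels [7 5 7 3]
Step 4: flows [0->1,2->1,1->3] -> levels [6 6 6 4]
Step 5: flows [0=1,1=2,1->3] -> levels [6 5 6 5]
Step 6: flows [0->1,2->1,1=3] -> levels [5 7 5 5]
Step 7: flows [1->0,1->2,1->3] -> levels [6 4 6 6]
Step 8: flows [0->1,2->1,3->1] -> levels [5 7 5 5]
  -> period-2 cycle (repeats step 6); tank 1 never drops to <=3
Tank 1 never reaches <=3 within 15 steps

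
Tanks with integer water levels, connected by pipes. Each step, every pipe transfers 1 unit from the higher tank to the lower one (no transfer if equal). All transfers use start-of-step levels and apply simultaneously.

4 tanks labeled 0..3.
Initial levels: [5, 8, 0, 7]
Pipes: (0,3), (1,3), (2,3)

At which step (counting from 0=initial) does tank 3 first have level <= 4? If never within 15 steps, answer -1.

Step 1: flows [3->0,1->3,3->2] -> levels [6 7 1 6]
Step 2: flows [0=3,1->3,3->2] -> levels [6 6 2 6]
Step 3: flows [0=3,1=3,3->2] -> levels [6 6 3 5]
Step 4: flows [0->3,1->3,3->2] -> levels [5 5 4 6]
Step 5: flows [3->0,3->1,3->2] -> levels [6 6 5 3]
Tank 3 first reaches <=4 at step 5

Answer: 5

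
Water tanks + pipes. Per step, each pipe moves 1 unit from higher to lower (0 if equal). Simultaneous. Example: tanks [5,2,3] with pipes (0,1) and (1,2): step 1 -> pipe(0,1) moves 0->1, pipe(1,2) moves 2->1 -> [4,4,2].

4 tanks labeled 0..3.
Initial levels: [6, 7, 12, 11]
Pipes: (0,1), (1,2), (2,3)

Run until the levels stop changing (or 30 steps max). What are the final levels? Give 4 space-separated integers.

Step 1: flows [1->0,2->1,2->3] -> levels [7 7 10 12]
Step 2: flows [0=1,2->1,3->2] -> levels [7 8 10 11]
Step 3: flows [1->0,2->1,3->2] -> levels [8 8 10 10]
Step 4: flows [0=1,2->1,2=3] -> levels [8 9 9 10]
Step 5: flows [1->0,1=2,3->2] -> levels [9 8 10 9]
Step 6: flows [0->1,2->1,2->3] -> levels [8 10 8 10]
Step 7: flows [1->0,1->2,3->2] -> levels [9 8 10 9]
  -> period-2 cycle: step 7 state = step 5 state; never stabilizes
  -> state at step 30: (30-5) mod 2 = 1, same as step 6 -> [8 10 8 10]

Answer: 8 10 8 10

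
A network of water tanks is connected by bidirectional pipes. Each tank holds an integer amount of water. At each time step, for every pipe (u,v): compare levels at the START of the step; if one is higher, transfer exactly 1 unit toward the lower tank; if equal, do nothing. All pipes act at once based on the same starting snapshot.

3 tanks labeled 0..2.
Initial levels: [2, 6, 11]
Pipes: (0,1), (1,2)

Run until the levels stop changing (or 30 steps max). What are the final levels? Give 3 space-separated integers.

Answer: 7 5 7

Derivation:
Step 1: flows [1->0,2->1] -> levels [3 6 10]
Step 2: flows [1->0,2->1] -> levels [4 6 9]
Step 3: flows [1->0,2->1] -> levels [5 6 8]
Step 4: flows [1->0,2->1] -> levels [6 6 7]
Step 5: flows [0=1,2->1] -> levels [6 7 6]
Step 6: flows [1->0,1->2] -> levels [7 5 7]
Step 7: flows [0->1,2->1] -> levels [6 7 6]
  -> period-2 cycle: step 7 state = step 5 state; never stabilizes
  -> state at step 30: (30-5) mod 2 = 1, same as step 6 -> [7 5 7]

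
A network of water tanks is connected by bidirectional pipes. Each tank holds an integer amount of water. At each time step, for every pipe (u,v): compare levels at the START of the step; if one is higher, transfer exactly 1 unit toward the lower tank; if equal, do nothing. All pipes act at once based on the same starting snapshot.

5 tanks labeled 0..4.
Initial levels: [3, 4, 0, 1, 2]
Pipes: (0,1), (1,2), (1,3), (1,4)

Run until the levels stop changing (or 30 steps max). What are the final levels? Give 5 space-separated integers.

Step 1: flows [1->0,1->2,1->3,1->4] -> levels [4 0 1 2 3]
Step 2: flows [0->1,2->1,3->1,4->1] -> levels [3 4 0 1 2]
  -> period-2 cycle: step 2 state = step 0 state; never stabilizes
  -> state at step 30: (30-0) mod 2 = 0, same as step 0 -> [3 4 0 1 2]

Answer: 3 4 0 1 2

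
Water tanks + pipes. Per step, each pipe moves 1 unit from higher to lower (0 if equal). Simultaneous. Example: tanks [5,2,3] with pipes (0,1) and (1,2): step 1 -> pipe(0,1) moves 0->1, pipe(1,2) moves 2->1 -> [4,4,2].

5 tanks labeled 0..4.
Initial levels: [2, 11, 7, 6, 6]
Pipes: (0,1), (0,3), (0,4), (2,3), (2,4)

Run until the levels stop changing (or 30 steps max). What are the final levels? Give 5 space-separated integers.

Step 1: flows [1->0,3->0,4->0,2->3,2->4] -> levels [5 10 5 6 6]
Step 2: flows [1->0,3->0,4->0,3->2,4->2] -> levels [8 9 7 4 4]
Step 3: flows [1->0,0->3,0->4,2->3,2->4] -> levels [7 8 5 6 6]
Step 4: flows [1->0,0->3,0->4,3->2,4->2] -> levels [6 7 7 6 6]
Step 5: flows [1->0,0=3,0=4,2->3,2->4] -> levels [7 6 5 7 7]
Step 6: flows [0->1,0=3,0=4,3->2,4->2] -> levels [6 7 7 6 6]
  -> period-2 cycle: step 6 state = step 4 state; never stabilizes
  -> state at step 30: (30-4) mod 2 = 0, same as step 4 -> [6 7 7 6 6]

Answer: 6 7 7 6 6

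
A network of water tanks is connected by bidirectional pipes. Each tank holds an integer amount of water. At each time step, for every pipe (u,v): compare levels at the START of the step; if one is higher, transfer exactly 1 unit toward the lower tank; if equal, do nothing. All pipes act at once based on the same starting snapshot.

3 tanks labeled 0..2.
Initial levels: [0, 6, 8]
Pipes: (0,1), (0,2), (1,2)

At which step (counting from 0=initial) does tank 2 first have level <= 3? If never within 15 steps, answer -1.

Answer: -1

Derivation:
Step 1: flows [1->0,2->0,2->1] -> levels [2 6 6]
Step 2: flows [1->0,2->0,1=2] -> levels [4 5 5]
Step 3: flows [1->0,2->0,1=2] -> levels [6 4 4]
Step 4: flows [0->1,0->2,1=2] -> levels [4 5 5]
  -> period-2 cycle (repeats step 2); tank 2 never drops to <=3
Tank 2 never reaches <=3 within 15 steps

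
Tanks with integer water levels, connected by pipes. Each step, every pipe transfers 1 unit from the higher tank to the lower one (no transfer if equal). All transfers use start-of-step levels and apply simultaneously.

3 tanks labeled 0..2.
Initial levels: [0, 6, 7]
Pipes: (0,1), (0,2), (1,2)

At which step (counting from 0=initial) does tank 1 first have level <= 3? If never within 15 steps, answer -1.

Step 1: flows [1->0,2->0,2->1] -> levels [2 6 5]
Step 2: flows [1->0,2->0,1->2] -> levels [4 4 5]
Step 3: flows [0=1,2->0,2->1] -> levels [5 5 3]
Step 4: flows [0=1,0->2,1->2] -> levels [4 4 5]
  -> period-2 cycle (repeats step 2); tank 1 never drops to <=3
Tank 1 never reaches <=3 within 15 steps

Answer: -1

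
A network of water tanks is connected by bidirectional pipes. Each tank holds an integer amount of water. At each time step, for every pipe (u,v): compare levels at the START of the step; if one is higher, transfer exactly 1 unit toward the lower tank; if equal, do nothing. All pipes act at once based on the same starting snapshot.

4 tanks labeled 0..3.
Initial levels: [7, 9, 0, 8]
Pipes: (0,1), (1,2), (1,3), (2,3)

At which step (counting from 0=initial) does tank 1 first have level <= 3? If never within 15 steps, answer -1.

Answer: -1

Derivation:
Step 1: flows [1->0,1->2,1->3,3->2] -> levels [8 6 2 8]
Step 2: flows [0->1,1->2,3->1,3->2] -> levels [7 7 4 6]
Step 3: flows [0=1,1->2,1->3,3->2] -> levels [7 5 6 6]
Step 4: flows [0->1,2->1,3->1,2=3] -> levels [6 8 5 5]
Step 5: flows [1->0,1->2,1->3,2=3] -> levels [7 5 6 6]
  -> period-2 cycle (repeats step 3); tank 1 never drops to <=3
Tank 1 never reaches <=3 within 15 steps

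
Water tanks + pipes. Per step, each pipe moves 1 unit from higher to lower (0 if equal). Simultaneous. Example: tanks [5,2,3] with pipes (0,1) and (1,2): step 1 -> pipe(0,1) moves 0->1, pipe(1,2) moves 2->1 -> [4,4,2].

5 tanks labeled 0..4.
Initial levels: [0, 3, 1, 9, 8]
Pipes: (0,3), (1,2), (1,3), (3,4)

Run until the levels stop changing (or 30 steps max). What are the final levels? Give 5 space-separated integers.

Answer: 4 3 4 6 4

Derivation:
Step 1: flows [3->0,1->2,3->1,3->4] -> levels [1 3 2 6 9]
Step 2: flows [3->0,1->2,3->1,4->3] -> levels [2 3 3 5 8]
Step 3: flows [3->0,1=2,3->1,4->3] -> levels [3 4 3 4 7]
Step 4: flows [3->0,1->2,1=3,4->3] -> levels [4 3 4 4 6]
Step 5: flows [0=3,2->1,3->1,4->3] -> levels [4 5 3 4 5]
Step 6: flows [0=3,1->2,1->3,4->3] -> levels [4 3 4 6 4]
Step 7: flows [3->0,2->1,3->1,3->4] -> levels [5 5 3 3 5]
Step 8: flows [0->3,1->2,1->3,4->3] -> levels [4 3 4 6 4]
  -> period-2 cycle: step 8 state = step 6 state; never stabilizes
  -> state at step 30: (30-6) mod 2 = 0, same as step 6 -> [4 3 4 6 4]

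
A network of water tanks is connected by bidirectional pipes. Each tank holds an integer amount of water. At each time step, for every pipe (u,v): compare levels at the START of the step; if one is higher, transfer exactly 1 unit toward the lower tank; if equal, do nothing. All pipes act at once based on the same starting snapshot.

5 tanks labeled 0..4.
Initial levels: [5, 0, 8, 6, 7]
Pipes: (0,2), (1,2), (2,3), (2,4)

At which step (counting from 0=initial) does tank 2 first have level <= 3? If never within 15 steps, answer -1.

Answer: 5

Derivation:
Step 1: flows [2->0,2->1,2->3,2->4] -> levels [6 1 4 7 8]
Step 2: flows [0->2,2->1,3->2,4->2] -> levels [5 2 6 6 7]
Step 3: flows [2->0,2->1,2=3,4->2] -> levels [6 3 5 6 6]
Step 4: flows [0->2,2->1,3->2,4->2] -> levels [5 4 7 5 5]
Step 5: flows [2->0,2->1,2->3,2->4] -> levels [6 5 3 6 6]
Tank 2 first reaches <=3 at step 5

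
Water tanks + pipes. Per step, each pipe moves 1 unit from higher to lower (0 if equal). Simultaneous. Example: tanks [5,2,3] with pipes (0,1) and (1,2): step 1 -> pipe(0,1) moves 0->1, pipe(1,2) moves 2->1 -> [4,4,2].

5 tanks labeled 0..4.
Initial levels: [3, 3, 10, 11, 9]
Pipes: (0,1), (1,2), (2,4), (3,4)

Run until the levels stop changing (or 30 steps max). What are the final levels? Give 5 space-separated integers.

Answer: 7 6 8 7 8

Derivation:
Step 1: flows [0=1,2->1,2->4,3->4] -> levels [3 4 8 10 11]
Step 2: flows [1->0,2->1,4->2,4->3] -> levels [4 4 8 11 9]
Step 3: flows [0=1,2->1,4->2,3->4] -> levels [4 5 8 10 9]
Step 4: flows [1->0,2->1,4->2,3->4] -> levels [5 5 8 9 9]
Step 5: flows [0=1,2->1,4->2,3=4] -> levels [5 6 8 9 8]
Step 6: flows [1->0,2->1,2=4,3->4] -> levels [6 6 7 8 9]
Step 7: flows [0=1,2->1,4->2,4->3] -> levels [6 7 7 9 7]
Step 8: flows [1->0,1=2,2=4,3->4] -> levels [7 6 7 8 8]
Step 9: flows [0->1,2->1,4->2,3=4] -> levels [6 8 7 8 7]
Step 10: flows [1->0,1->2,2=4,3->4] -> levels [7 6 8 7 8]
Step 11: flows [0->1,2->1,2=4,4->3] -> levels [6 8 7 8 7]
  -> period-2 cycle: step 11 state = step 9 state; never stabilizes
  -> state at step 30: (30-9) mod 2 = 1, same as step 10 -> [7 6 8 7 8]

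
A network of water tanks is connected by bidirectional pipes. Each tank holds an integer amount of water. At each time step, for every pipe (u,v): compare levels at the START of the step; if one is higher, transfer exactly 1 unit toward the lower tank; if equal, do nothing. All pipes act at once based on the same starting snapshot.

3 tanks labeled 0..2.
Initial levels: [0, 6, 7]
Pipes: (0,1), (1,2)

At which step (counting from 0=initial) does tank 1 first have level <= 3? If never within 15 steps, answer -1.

Step 1: flows [1->0,2->1] -> levels [1 6 6]
Step 2: flows [1->0,1=2] -> levels [2 5 6]
Step 3: flows [1->0,2->1] -> levels [3 5 5]
Step 4: flows [1->0,1=2] -> levels [4 4 5]
Step 5: flows [0=1,2->1] -> levels [4 5 4]
Step 6: flows [1->0,1->2] -> levels [5 3 5]
Tank 1 first reaches <=3 at step 6

Answer: 6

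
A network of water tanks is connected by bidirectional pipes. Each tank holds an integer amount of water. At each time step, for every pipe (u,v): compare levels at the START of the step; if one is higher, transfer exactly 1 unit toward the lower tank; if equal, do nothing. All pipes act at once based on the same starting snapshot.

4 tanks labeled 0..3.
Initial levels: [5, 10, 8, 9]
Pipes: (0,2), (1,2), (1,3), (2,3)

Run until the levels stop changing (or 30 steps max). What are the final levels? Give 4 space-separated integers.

Step 1: flows [2->0,1->2,1->3,3->2] -> levels [6 8 9 9]
Step 2: flows [2->0,2->1,3->1,2=3] -> levels [7 10 7 8]
Step 3: flows [0=2,1->2,1->3,3->2] -> levels [7 8 9 8]
Step 4: flows [2->0,2->1,1=3,2->3] -> levels [8 9 6 9]
Step 5: flows [0->2,1->2,1=3,3->2] -> levels [7 8 9 8]
  -> period-2 cycle: step 5 state = step 3 state; never stabilizes
  -> state at step 30: (30-3) mod 2 = 1, same as step 4 -> [8 9 6 9]

Answer: 8 9 6 9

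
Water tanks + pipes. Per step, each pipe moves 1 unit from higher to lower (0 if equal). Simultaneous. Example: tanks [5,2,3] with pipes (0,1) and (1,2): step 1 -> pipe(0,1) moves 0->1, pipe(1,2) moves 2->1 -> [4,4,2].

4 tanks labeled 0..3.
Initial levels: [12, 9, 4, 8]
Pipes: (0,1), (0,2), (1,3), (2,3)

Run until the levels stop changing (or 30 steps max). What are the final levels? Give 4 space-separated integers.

Answer: 7 9 10 7

Derivation:
Step 1: flows [0->1,0->2,1->3,3->2] -> levels [10 9 6 8]
Step 2: flows [0->1,0->2,1->3,3->2] -> levels [8 9 8 8]
Step 3: flows [1->0,0=2,1->3,2=3] -> levels [9 7 8 9]
Step 4: flows [0->1,0->2,3->1,3->2] -> levels [7 9 10 7]
Step 5: flows [1->0,2->0,1->3,2->3] -> levels [9 7 8 9]
  -> period-2 cycle: step 5 state = step 3 state; never stabilizes
  -> state at step 30: (30-3) mod 2 = 1, same as step 4 -> [7 9 10 7]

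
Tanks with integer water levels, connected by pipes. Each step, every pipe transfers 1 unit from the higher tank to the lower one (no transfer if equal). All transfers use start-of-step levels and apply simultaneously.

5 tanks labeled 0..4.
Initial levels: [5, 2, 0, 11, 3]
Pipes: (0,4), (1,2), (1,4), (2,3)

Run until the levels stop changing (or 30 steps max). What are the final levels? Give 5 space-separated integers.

Step 1: flows [0->4,1->2,4->1,3->2] -> levels [4 2 2 10 3]
Step 2: flows [0->4,1=2,4->1,3->2] -> levels [3 3 3 9 3]
Step 3: flows [0=4,1=2,1=4,3->2] -> levels [3 3 4 8 3]
Step 4: flows [0=4,2->1,1=4,3->2] -> levels [3 4 4 7 3]
Step 5: flows [0=4,1=2,1->4,3->2] -> levels [3 3 5 6 4]
Step 6: flows [4->0,2->1,4->1,3->2] -> levels [4 5 5 5 2]
Step 7: flows [0->4,1=2,1->4,2=3] -> levels [3 4 5 5 4]
Step 8: flows [4->0,2->1,1=4,2=3] -> levels [4 5 4 5 3]
Step 9: flows [0->4,1->2,1->4,3->2] -> levels [3 3 6 4 5]
Step 10: flows [4->0,2->1,4->1,2->3] -> levels [4 5 4 5 3]
  -> period-2 cycle: step 10 state = step 8 state; never stabilizes
  -> state at step 30: (30-8) mod 2 = 0, same as step 8 -> [4 5 4 5 3]

Answer: 4 5 4 5 3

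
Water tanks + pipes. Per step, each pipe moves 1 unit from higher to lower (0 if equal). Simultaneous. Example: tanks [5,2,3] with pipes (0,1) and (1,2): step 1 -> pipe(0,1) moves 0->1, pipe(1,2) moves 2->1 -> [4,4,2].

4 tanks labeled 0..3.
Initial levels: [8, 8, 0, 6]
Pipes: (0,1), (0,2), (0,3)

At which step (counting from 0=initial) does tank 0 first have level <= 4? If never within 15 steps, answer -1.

Step 1: flows [0=1,0->2,0->3] -> levels [6 8 1 7]
Step 2: flows [1->0,0->2,3->0] -> levels [7 7 2 6]
Step 3: flows [0=1,0->2,0->3] -> levels [5 7 3 7]
Step 4: flows [1->0,0->2,3->0] -> levels [6 6 4 6]
Step 5: flows [0=1,0->2,0=3] -> levels [5 6 5 6]
Step 6: flows [1->0,0=2,3->0] -> levels [7 5 5 5]
Step 7: flows [0->1,0->2,0->3] -> levels [4 6 6 6]
Tank 0 first reaches <=4 at step 7

Answer: 7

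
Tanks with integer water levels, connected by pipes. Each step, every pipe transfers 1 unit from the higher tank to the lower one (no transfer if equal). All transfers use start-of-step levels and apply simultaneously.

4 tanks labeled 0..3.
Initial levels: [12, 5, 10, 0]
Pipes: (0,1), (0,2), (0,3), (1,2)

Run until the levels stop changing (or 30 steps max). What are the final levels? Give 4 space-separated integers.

Step 1: flows [0->1,0->2,0->3,2->1] -> levels [9 7 10 1]
Step 2: flows [0->1,2->0,0->3,2->1] -> levels [8 9 8 2]
Step 3: flows [1->0,0=2,0->3,1->2] -> levels [8 7 9 3]
Step 4: flows [0->1,2->0,0->3,2->1] -> levels [7 9 7 4]
Step 5: flows [1->0,0=2,0->3,1->2] -> levels [7 7 8 5]
Step 6: flows [0=1,2->0,0->3,2->1] -> levels [7 8 6 6]
Step 7: flows [1->0,0->2,0->3,1->2] -> levels [6 6 8 7]
Step 8: flows [0=1,2->0,3->0,2->1] -> levels [8 7 6 6]
Step 9: flows [0->1,0->2,0->3,1->2] -> levels [5 7 8 7]
Step 10: flows [1->0,2->0,3->0,2->1] -> levels [8 7 6 6]
  -> period-2 cycle: step 10 state = step 8 state; never stabilizes
  -> state at step 30: (30-8) mod 2 = 0, same as step 8 -> [8 7 6 6]

Answer: 8 7 6 6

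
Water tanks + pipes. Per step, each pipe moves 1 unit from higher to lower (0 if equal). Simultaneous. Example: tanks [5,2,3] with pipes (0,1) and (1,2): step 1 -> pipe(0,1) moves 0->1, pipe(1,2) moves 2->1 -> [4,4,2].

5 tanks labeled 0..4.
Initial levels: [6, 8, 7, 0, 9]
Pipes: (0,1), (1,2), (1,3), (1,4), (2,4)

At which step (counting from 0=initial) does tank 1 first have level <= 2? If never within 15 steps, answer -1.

Step 1: flows [1->0,1->2,1->3,4->1,4->2] -> levels [7 6 9 1 7]
Step 2: flows [0->1,2->1,1->3,4->1,2->4] -> levels [6 8 7 2 7]
Step 3: flows [1->0,1->2,1->3,1->4,2=4] -> levels [7 4 8 3 8]
Step 4: flows [0->1,2->1,1->3,4->1,2=4] -> levels [6 6 7 4 7]
Step 5: flows [0=1,2->1,1->3,4->1,2=4] -> levels [6 7 6 5 6]
Step 6: flows [1->0,1->2,1->3,1->4,2=4] -> levels [7 3 7 6 7]
Step 7: flows [0->1,2->1,3->1,4->1,2=4] -> levels [6 7 6 5 6]
  -> period-2 cycle (repeats step 5); tank 1 never drops to <=2
Tank 1 never reaches <=2 within 15 steps

Answer: -1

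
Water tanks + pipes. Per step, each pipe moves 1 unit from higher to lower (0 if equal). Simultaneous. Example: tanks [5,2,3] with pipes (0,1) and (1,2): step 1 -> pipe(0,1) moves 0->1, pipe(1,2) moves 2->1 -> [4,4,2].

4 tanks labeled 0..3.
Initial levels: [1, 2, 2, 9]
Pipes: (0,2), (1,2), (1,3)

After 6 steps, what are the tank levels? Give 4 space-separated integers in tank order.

Answer: 3 3 4 4

Derivation:
Step 1: flows [2->0,1=2,3->1] -> levels [2 3 1 8]
Step 2: flows [0->2,1->2,3->1] -> levels [1 3 3 7]
Step 3: flows [2->0,1=2,3->1] -> levels [2 4 2 6]
Step 4: flows [0=2,1->2,3->1] -> levels [2 4 3 5]
Step 5: flows [2->0,1->2,3->1] -> levels [3 4 3 4]
Step 6: flows [0=2,1->2,1=3] -> levels [3 3 4 4]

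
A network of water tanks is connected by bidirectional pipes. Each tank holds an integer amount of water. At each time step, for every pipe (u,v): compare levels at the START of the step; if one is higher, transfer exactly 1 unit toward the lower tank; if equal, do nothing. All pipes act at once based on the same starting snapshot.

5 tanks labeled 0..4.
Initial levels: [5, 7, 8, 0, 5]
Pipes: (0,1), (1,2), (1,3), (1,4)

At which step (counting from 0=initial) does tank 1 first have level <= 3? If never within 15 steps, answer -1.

Step 1: flows [1->0,2->1,1->3,1->4] -> levels [6 5 7 1 6]
Step 2: flows [0->1,2->1,1->3,4->1] -> levels [5 7 6 2 5]
Step 3: flows [1->0,1->2,1->3,1->4] -> levels [6 3 7 3 6]
Tank 1 first reaches <=3 at step 3

Answer: 3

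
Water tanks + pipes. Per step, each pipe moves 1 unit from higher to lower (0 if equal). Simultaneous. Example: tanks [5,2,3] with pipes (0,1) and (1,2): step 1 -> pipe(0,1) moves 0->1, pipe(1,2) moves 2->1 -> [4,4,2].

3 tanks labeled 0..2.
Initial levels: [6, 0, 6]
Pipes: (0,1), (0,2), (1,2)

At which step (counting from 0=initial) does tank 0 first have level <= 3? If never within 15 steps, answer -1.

Step 1: flows [0->1,0=2,2->1] -> levels [5 2 5]
Step 2: flows [0->1,0=2,2->1] -> levels [4 4 4]
Step 3: flows [0=1,0=2,1=2] -> levels [4 4 4]
  -> stable; tank 0 stays at 4 > 3
Tank 0 never reaches <=3 within 15 steps

Answer: -1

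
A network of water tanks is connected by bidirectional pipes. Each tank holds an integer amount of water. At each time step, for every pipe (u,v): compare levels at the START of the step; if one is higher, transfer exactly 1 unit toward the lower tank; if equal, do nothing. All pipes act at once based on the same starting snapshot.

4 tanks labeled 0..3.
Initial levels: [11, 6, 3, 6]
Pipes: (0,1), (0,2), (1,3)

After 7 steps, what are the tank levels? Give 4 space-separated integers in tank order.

Step 1: flows [0->1,0->2,1=3] -> levels [9 7 4 6]
Step 2: flows [0->1,0->2,1->3] -> levels [7 7 5 7]
Step 3: flows [0=1,0->2,1=3] -> levels [6 7 6 7]
Step 4: flows [1->0,0=2,1=3] -> levels [7 6 6 7]
Step 5: flows [0->1,0->2,3->1] -> levels [5 8 7 6]
Step 6: flows [1->0,2->0,1->3] -> levels [7 6 6 7]
  -> period-2 cycle: step 6 state = step 4 state
  -> state at step 7: (7-4) mod 2 = 1, same as step 5 -> [5 8 7 6]

Answer: 5 8 7 6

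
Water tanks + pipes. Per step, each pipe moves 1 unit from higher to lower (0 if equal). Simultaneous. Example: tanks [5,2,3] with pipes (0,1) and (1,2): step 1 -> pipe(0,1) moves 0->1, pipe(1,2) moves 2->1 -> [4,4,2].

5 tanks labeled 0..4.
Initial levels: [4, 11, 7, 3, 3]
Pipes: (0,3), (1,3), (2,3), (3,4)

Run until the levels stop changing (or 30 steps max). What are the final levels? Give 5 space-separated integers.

Step 1: flows [0->3,1->3,2->3,3=4] -> levels [3 10 6 6 3]
Step 2: flows [3->0,1->3,2=3,3->4] -> levels [4 9 6 5 4]
Step 3: flows [3->0,1->3,2->3,3->4] -> levels [5 8 5 5 5]
Step 4: flows [0=3,1->3,2=3,3=4] -> levels [5 7 5 6 5]
Step 5: flows [3->0,1->3,3->2,3->4] -> levels [6 6 6 4 6]
Step 6: flows [0->3,1->3,2->3,4->3] -> levels [5 5 5 8 5]
Step 7: flows [3->0,3->1,3->2,3->4] -> levels [6 6 6 4 6]
  -> period-2 cycle: step 7 state = step 5 state; never stabilizes
  -> state at step 30: (30-5) mod 2 = 1, same as step 6 -> [5 5 5 8 5]

Answer: 5 5 5 8 5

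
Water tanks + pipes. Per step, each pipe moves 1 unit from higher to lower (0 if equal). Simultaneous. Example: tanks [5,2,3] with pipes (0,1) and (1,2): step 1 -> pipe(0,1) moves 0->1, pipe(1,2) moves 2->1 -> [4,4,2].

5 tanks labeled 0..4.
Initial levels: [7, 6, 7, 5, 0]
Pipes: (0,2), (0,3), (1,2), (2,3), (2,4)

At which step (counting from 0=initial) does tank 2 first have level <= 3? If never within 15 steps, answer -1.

Step 1: flows [0=2,0->3,2->1,2->3,2->4] -> levels [6 7 4 7 1]
Step 2: flows [0->2,3->0,1->2,3->2,2->4] -> levels [6 6 6 5 2]
Step 3: flows [0=2,0->3,1=2,2->3,2->4] -> levels [5 6 4 7 3]
Step 4: flows [0->2,3->0,1->2,3->2,2->4] -> levels [5 5 6 5 4]
Step 5: flows [2->0,0=3,2->1,2->3,2->4] -> levels [6 6 2 6 5]
Tank 2 first reaches <=3 at step 5

Answer: 5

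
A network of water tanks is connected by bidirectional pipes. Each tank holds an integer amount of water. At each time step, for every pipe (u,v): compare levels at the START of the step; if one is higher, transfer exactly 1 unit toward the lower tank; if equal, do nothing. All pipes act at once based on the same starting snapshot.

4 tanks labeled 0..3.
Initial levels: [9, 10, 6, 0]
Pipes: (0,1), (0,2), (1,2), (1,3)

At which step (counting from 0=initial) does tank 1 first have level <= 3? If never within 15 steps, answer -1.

Answer: -1

Derivation:
Step 1: flows [1->0,0->2,1->2,1->3] -> levels [9 7 8 1]
Step 2: flows [0->1,0->2,2->1,1->3] -> levels [7 8 8 2]
Step 3: flows [1->0,2->0,1=2,1->3] -> levels [9 6 7 3]
Step 4: flows [0->1,0->2,2->1,1->3] -> levels [7 7 7 4]
Step 5: flows [0=1,0=2,1=2,1->3] -> levels [7 6 7 5]
Step 6: flows [0->1,0=2,2->1,1->3] -> levels [6 7 6 6]
Step 7: flows [1->0,0=2,1->2,1->3] -> levels [7 4 7 7]
Step 8: flows [0->1,0=2,2->1,3->1] -> levels [6 7 6 6]
  -> period-2 cycle (repeats step 6); tank 1 never drops to <=3
Tank 1 never reaches <=3 within 15 steps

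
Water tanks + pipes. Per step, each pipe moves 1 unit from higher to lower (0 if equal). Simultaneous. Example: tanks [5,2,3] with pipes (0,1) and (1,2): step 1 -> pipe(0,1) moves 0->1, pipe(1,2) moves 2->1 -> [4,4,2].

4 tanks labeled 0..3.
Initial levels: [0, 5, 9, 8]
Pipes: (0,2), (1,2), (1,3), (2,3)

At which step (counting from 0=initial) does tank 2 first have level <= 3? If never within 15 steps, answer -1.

Answer: -1

Derivation:
Step 1: flows [2->0,2->1,3->1,2->3] -> levels [1 7 6 8]
Step 2: flows [2->0,1->2,3->1,3->2] -> levels [2 7 7 6]
Step 3: flows [2->0,1=2,1->3,2->3] -> levels [3 6 5 8]
Step 4: flows [2->0,1->2,3->1,3->2] -> levels [4 6 6 6]
Step 5: flows [2->0,1=2,1=3,2=3] -> levels [5 6 5 6]
Step 6: flows [0=2,1->2,1=3,3->2] -> levels [5 5 7 5]
Step 7: flows [2->0,2->1,1=3,2->3] -> levels [6 6 4 6]
Step 8: flows [0->2,1->2,1=3,3->2] -> levels [5 5 7 5]
  -> period-2 cycle (repeats step 6); tank 2 never drops to <=3
Tank 2 never reaches <=3 within 15 steps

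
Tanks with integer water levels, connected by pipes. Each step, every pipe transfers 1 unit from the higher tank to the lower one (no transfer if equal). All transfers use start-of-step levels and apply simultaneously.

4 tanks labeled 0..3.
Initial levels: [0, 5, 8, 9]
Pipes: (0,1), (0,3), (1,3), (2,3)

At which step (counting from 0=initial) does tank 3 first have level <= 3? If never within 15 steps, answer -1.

Step 1: flows [1->0,3->0,3->1,3->2] -> levels [2 5 9 6]
Step 2: flows [1->0,3->0,3->1,2->3] -> levels [4 5 8 5]
Step 3: flows [1->0,3->0,1=3,2->3] -> levels [6 4 7 5]
Step 4: flows [0->1,0->3,3->1,2->3] -> levels [4 6 6 6]
Step 5: flows [1->0,3->0,1=3,2=3] -> levels [6 5 6 5]
Step 6: flows [0->1,0->3,1=3,2->3] -> levels [4 6 5 7]
Step 7: flows [1->0,3->0,3->1,3->2] -> levels [6 6 6 4]
Step 8: flows [0=1,0->3,1->3,2->3] -> levels [5 5 5 7]
Step 9: flows [0=1,3->0,3->1,3->2] -> levels [6 6 6 4]
  -> period-2 cycle (repeats step 7); tank 3 never drops to <=3
Tank 3 never reaches <=3 within 15 steps

Answer: -1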